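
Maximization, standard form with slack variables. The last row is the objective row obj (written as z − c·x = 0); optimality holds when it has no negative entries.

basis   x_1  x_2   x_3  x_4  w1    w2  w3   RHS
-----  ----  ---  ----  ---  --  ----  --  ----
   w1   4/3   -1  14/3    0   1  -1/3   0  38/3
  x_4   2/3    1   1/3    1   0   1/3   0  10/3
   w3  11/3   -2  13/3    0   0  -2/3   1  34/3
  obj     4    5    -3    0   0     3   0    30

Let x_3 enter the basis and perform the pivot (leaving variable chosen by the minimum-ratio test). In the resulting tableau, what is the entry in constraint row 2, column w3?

Ratio test on column x_3 — row 1: (38/3)/(14/3) = 19/7; row 2: (10/3)/(1/3) = 10; row 3: (34/3)/(13/3) = 34/13. Minimum is 34/13 at row 3 (w3 leaves); pivot element 13/3.
Divide row 3 by 13/3; eliminate column x_3 from the other rows.
Row 2 update in column w3: 0 − (1/3)·(3/13) = -1/13.

-1/13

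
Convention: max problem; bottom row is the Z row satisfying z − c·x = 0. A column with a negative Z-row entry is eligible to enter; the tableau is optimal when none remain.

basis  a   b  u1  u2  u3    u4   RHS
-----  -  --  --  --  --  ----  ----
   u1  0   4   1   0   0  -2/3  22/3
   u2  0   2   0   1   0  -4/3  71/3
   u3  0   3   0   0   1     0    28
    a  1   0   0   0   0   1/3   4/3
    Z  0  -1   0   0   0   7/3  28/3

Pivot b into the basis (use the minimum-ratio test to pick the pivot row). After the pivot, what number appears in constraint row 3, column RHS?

45/2

Ratio test on column b — row 1: (22/3)/4 = 11/6; row 2: (71/3)/2 = 71/6; row 3: 28/3 = 28/3; row 4: entry 0 ≤ 0. Minimum is 11/6 at row 1 (u1 leaves); pivot element 4.
Divide row 1 by 4; eliminate column b from the other rows.
Row 3 update in column RHS: 28 − 3·(11/6) = 45/2.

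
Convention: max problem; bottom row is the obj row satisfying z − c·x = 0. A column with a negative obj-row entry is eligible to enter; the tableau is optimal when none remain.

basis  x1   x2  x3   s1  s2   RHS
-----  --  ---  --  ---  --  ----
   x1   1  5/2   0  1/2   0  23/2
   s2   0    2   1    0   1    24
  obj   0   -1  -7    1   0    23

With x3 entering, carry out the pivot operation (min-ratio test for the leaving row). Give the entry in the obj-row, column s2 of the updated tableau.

Ratio test on column x3 — row 1: entry 0 ≤ 0; row 2: 24/1 = 24. Minimum is 24 at row 2 (s2 leaves); pivot element 1.
Divide row 2 by 1; eliminate column x3 from the other rows.
obj-row update in column s2: 0 − (-7)·1 = 7.

7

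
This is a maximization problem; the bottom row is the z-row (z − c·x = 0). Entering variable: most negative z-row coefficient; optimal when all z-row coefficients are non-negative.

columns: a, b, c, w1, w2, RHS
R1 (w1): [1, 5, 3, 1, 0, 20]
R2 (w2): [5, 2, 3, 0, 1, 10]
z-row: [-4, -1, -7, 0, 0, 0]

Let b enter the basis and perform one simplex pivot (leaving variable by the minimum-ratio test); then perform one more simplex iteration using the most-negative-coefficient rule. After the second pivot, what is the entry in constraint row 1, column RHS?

Ratio test on column b — row 1: 20/5 = 4; row 2: 10/2 = 5. Minimum is 4 at row 1 (w1 leaves); pivot element 5.
Divide row 1 by 5; eliminate column b from the other rows.
Second iteration: most negative z-row entry is -32/5 in column c, so c enters.
Ratio test on column c — row 1: 4/(3/5) = 20/3; row 2: 2/(9/5) = 10/9. Minimum is 10/9 at row 2 (w2 leaves); pivot element 9/5.
Divide row 2 by 9/5; eliminate column c from the other rows.
After both pivots, the entry at constraint row 1, column RHS is 10/3.

10/3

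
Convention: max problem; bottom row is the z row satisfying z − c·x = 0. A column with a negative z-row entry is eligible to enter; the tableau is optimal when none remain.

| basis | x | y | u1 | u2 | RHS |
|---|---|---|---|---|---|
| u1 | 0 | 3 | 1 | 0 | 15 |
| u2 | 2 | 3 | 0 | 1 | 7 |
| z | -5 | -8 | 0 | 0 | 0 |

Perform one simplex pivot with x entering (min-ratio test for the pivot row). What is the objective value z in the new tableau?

35/2

Ratio test on column x — row 1: entry 0 ≤ 0; row 2: 7/2 = 7/2. Minimum is 7/2 at row 2 (u2 leaves); pivot element 2.
Pivot on row 2; the z-row RHS becomes 0 − (-5)·(7/2) = 35/2.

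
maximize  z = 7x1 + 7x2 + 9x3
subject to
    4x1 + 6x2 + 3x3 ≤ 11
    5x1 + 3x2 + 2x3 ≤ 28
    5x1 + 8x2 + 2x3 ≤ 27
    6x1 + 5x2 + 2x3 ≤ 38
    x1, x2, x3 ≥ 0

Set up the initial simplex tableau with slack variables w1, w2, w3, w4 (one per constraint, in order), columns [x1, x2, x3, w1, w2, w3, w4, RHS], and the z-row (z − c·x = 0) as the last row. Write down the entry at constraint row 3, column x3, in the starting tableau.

2

Constraint 3 has coefficient 2 on x3.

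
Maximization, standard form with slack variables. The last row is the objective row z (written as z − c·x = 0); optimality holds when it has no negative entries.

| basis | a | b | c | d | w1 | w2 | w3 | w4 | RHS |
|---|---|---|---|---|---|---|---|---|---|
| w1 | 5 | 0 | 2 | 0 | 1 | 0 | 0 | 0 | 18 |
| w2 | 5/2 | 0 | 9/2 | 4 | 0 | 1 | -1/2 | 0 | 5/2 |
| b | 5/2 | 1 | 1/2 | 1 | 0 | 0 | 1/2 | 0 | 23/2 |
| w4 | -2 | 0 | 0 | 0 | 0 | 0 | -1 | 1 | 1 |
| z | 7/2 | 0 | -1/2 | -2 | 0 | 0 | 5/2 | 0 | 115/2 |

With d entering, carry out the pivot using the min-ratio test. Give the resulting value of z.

235/4

Ratio test on column d — row 1: entry 0 ≤ 0; row 2: (5/2)/4 = 5/8; row 3: (23/2)/1 = 23/2; row 4: entry 0 ≤ 0. Minimum is 5/8 at row 2 (w2 leaves); pivot element 4.
Pivot on row 2; the z-row RHS becomes 115/2 − (-2)·(5/8) = 235/4.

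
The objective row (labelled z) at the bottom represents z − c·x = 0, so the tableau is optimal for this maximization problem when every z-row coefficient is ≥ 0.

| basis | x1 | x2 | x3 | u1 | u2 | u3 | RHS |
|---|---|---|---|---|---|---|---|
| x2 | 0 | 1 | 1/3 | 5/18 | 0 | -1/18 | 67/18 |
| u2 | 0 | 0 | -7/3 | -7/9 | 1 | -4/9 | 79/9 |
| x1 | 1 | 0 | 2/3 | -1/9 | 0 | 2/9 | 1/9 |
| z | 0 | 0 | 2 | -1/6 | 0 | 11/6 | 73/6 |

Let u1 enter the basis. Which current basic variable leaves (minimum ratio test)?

Column u1 entries and ratios — x2: (67/18)/(5/18) = 67/5; u2: -7/9 ≤ 0, skip; x1: -1/9 ≤ 0, skip.
Smallest ratio is 67/5 in the row of x2, so x2 leaves.

x2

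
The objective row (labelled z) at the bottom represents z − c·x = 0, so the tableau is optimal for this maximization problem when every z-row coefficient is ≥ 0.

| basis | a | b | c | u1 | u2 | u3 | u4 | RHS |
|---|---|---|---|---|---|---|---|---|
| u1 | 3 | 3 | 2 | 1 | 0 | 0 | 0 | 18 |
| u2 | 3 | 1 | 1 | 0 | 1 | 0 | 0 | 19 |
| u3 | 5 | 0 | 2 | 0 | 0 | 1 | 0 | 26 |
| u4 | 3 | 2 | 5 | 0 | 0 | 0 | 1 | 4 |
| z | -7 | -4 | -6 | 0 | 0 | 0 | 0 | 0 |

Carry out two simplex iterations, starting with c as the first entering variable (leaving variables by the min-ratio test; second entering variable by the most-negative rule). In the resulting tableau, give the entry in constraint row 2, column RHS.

15

Ratio test on column c — row 1: 18/2 = 9; row 2: 19/1 = 19; row 3: 26/2 = 13; row 4: 4/5 = 4/5. Minimum is 4/5 at row 4 (u4 leaves); pivot element 5.
Divide row 4 by 5; eliminate column c from the other rows.
Second iteration: most negative z-row entry is -17/5 in column a, so a enters.
Ratio test on column a — row 1: (82/5)/(9/5) = 82/9; row 2: (91/5)/(12/5) = 91/12; row 3: (122/5)/(19/5) = 122/19; row 4: (4/5)/(3/5) = 4/3. Minimum is 4/3 at row 4 (c leaves); pivot element 3/5.
Divide row 4 by 3/5; eliminate column a from the other rows.
After both pivots, the entry at constraint row 2, column RHS is 15.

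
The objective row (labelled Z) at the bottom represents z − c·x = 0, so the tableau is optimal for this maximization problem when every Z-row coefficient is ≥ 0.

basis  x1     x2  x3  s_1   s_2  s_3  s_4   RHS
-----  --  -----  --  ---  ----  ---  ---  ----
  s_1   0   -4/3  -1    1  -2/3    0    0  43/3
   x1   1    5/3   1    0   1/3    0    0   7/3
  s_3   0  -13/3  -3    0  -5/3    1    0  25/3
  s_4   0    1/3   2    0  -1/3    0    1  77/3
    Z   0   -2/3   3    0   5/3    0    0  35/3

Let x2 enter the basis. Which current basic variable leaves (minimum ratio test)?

x1

Column x2 entries and ratios — s_1: -4/3 ≤ 0, skip; x1: (7/3)/(5/3) = 7/5; s_3: -13/3 ≤ 0, skip; s_4: (77/3)/(1/3) = 77.
Smallest ratio is 7/5 in the row of x1, so x1 leaves.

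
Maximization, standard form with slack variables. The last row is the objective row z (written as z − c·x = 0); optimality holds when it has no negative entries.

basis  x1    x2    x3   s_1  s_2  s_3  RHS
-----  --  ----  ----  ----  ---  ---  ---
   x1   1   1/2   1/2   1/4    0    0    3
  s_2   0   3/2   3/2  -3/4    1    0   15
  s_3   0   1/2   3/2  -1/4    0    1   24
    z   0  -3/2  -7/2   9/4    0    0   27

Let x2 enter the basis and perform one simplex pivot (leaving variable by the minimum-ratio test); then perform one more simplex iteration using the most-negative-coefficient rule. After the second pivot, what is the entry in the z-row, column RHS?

Ratio test on column x2 — row 1: 3/(1/2) = 6; row 2: 15/(3/2) = 10; row 3: 24/(1/2) = 48. Minimum is 6 at row 1 (x1 leaves); pivot element 1/2.
Divide row 1 by 1/2; eliminate column x2 from the other rows.
Second iteration: most negative z-row entry is -2 in column x3, so x3 enters.
Ratio test on column x3 — row 1: 6/1 = 6; row 2: entry 0 ≤ 0; row 3: 21/1 = 21. Minimum is 6 at row 1 (x2 leaves); pivot element 1.
Divide row 1 by 1; eliminate column x3 from the other rows.
After both pivots, the entry at the z-row, column RHS is 48.

48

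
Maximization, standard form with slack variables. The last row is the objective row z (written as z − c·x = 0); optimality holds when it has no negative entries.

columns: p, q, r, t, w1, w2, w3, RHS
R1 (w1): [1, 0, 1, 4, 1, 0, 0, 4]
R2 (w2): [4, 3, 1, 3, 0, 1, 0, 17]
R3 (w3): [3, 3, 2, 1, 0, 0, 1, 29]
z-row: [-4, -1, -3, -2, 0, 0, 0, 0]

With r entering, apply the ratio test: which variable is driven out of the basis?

Column r entries and ratios — w1: 4/1 = 4; w2: 17/1 = 17; w3: 29/2 = 29/2.
Smallest ratio is 4 in the row of w1, so w1 leaves.

w1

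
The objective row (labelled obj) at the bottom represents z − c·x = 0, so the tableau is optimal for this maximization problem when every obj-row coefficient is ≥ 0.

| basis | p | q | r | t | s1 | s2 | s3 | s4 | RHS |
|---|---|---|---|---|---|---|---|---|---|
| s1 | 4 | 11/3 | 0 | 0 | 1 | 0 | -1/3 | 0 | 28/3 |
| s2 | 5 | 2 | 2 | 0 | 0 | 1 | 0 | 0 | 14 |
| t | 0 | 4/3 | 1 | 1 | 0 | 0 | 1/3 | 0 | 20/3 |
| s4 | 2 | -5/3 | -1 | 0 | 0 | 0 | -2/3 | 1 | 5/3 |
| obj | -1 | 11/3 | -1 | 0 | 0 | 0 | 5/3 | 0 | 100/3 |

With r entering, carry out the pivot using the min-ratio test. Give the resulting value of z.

Ratio test on column r — row 1: entry 0 ≤ 0; row 2: 14/2 = 7; row 3: (20/3)/1 = 20/3; row 4: entry -1 ≤ 0. Minimum is 20/3 at row 3 (t leaves); pivot element 1.
Pivot on row 3; the obj-row RHS becomes 100/3 − (-1)·(20/3) = 40.

40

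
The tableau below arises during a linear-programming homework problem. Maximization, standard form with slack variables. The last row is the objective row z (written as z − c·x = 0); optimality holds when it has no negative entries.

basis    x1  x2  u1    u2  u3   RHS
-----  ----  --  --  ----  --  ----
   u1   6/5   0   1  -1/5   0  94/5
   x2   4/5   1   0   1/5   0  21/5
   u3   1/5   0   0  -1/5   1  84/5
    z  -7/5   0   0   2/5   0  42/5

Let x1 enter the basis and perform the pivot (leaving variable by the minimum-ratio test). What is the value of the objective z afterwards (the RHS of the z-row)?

63/4

Ratio test on column x1 — row 1: (94/5)/(6/5) = 47/3; row 2: (21/5)/(4/5) = 21/4; row 3: (84/5)/(1/5) = 84. Minimum is 21/4 at row 2 (x2 leaves); pivot element 4/5.
Pivot on row 2; the z-row RHS becomes 42/5 − (-7/5)·(21/4) = 63/4.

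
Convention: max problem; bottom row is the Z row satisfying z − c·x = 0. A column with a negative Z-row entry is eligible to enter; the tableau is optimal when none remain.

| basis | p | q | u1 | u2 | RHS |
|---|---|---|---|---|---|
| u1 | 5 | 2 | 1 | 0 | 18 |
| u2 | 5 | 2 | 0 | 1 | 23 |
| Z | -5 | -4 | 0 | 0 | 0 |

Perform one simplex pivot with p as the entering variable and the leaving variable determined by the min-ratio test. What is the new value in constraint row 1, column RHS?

Ratio test on column p — row 1: 18/5 = 18/5; row 2: 23/5 = 23/5. Minimum is 18/5 at row 1 (u1 leaves); pivot element 5.
Divide row 1 by 5; eliminate column p from the other rows.
In the new row 1, the RHS entry is the old entry divided by the pivot: 18/5 = 18/5.

18/5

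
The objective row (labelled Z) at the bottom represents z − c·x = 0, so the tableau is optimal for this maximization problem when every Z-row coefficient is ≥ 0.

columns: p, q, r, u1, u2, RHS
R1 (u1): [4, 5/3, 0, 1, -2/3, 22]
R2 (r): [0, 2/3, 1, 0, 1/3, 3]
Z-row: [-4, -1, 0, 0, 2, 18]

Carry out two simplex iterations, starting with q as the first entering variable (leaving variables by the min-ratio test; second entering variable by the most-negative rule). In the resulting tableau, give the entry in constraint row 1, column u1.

1/4

Ratio test on column q — row 1: 22/(5/3) = 66/5; row 2: 3/(2/3) = 9/2. Minimum is 9/2 at row 2 (r leaves); pivot element 2/3.
Divide row 2 by 2/3; eliminate column q from the other rows.
Second iteration: most negative Z-row entry is -4 in column p, so p enters.
Ratio test on column p — row 1: (29/2)/4 = 29/8; row 2: entry 0 ≤ 0. Minimum is 29/8 at row 1 (u1 leaves); pivot element 4.
Divide row 1 by 4; eliminate column p from the other rows.
After both pivots, the entry at constraint row 1, column u1 is 1/4.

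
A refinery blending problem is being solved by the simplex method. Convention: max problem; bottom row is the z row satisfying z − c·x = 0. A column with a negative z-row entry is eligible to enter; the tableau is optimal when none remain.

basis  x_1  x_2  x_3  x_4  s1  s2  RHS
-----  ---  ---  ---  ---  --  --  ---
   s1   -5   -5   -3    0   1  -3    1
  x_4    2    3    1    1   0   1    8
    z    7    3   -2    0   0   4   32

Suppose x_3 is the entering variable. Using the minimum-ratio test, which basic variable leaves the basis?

x_4

Column x_3 entries and ratios — s1: -3 ≤ 0, skip; x_4: 8/1 = 8.
Smallest ratio is 8 in the row of x_4, so x_4 leaves.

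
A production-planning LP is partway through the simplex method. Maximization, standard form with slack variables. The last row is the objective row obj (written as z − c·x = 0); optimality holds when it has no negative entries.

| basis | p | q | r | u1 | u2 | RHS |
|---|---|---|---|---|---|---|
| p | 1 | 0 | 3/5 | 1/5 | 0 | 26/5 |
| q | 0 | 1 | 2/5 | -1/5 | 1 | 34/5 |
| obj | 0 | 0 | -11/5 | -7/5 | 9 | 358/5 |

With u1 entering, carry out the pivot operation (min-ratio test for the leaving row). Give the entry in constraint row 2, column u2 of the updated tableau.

Ratio test on column u1 — row 1: (26/5)/(1/5) = 26; row 2: entry -1/5 ≤ 0. Minimum is 26 at row 1 (p leaves); pivot element 1/5.
Divide row 1 by 1/5; eliminate column u1 from the other rows.
Row 2 update in column u2: 1 − (-1/5)·0 = 1.

1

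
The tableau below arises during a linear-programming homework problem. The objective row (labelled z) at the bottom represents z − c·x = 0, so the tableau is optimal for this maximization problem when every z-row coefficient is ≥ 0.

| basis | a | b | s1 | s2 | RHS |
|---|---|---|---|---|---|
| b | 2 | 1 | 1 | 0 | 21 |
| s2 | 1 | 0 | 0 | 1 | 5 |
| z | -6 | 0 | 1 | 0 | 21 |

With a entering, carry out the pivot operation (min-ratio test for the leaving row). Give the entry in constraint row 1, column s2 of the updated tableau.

Ratio test on column a — row 1: 21/2 = 21/2; row 2: 5/1 = 5. Minimum is 5 at row 2 (s2 leaves); pivot element 1.
Divide row 2 by 1; eliminate column a from the other rows.
Row 1 update in column s2: 0 − 2·1 = -2.

-2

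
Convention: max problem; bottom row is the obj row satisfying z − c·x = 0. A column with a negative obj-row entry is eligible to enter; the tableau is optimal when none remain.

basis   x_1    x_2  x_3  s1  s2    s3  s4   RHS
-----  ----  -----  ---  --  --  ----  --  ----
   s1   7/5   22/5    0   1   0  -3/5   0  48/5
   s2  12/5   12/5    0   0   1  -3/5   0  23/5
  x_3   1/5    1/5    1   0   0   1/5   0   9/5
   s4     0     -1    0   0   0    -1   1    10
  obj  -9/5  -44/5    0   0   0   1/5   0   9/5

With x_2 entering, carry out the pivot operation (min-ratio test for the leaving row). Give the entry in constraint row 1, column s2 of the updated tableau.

Ratio test on column x_2 — row 1: (48/5)/(22/5) = 24/11; row 2: (23/5)/(12/5) = 23/12; row 3: (9/5)/(1/5) = 9; row 4: entry -1 ≤ 0. Minimum is 23/12 at row 2 (s2 leaves); pivot element 12/5.
Divide row 2 by 12/5; eliminate column x_2 from the other rows.
Row 1 update in column s2: 0 − (22/5)·(5/12) = -11/6.

-11/6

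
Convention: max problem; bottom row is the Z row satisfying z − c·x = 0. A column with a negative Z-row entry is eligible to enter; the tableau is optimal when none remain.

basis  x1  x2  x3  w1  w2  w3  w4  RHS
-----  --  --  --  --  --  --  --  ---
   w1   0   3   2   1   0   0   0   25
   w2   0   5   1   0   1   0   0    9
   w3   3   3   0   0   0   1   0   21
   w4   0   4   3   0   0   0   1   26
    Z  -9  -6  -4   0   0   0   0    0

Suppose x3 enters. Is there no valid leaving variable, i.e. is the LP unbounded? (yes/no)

no

Column x3 has positive entries in row(s) 1, 2, 4, so the ratio test bounds it — not unbounded.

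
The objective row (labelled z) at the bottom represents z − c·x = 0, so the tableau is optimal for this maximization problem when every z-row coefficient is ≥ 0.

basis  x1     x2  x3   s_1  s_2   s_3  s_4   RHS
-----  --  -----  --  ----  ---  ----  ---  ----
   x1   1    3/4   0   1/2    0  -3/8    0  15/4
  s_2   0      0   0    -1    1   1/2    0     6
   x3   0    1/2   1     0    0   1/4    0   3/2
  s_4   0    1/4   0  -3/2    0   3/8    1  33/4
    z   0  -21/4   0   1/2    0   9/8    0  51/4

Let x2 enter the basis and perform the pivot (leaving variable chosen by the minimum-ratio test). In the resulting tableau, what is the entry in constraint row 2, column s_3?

Ratio test on column x2 — row 1: (15/4)/(3/4) = 5; row 2: entry 0 ≤ 0; row 3: (3/2)/(1/2) = 3; row 4: (33/4)/(1/4) = 33. Minimum is 3 at row 3 (x3 leaves); pivot element 1/2.
Divide row 3 by 1/2; eliminate column x2 from the other rows.
Row 2 update in column s_3: 1/2 − 0·(1/2) = 1/2.

1/2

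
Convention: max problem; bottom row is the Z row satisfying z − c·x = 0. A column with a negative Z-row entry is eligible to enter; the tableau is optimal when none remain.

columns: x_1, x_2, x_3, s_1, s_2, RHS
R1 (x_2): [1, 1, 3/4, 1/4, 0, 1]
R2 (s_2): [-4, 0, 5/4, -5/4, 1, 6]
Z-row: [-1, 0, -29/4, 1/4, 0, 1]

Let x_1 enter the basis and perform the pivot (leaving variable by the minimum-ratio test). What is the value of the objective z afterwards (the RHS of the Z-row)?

2

Ratio test on column x_1 — row 1: 1/1 = 1; row 2: entry -4 ≤ 0. Minimum is 1 at row 1 (x_2 leaves); pivot element 1.
Pivot on row 1; the Z-row RHS becomes 1 − (-1)·1 = 2.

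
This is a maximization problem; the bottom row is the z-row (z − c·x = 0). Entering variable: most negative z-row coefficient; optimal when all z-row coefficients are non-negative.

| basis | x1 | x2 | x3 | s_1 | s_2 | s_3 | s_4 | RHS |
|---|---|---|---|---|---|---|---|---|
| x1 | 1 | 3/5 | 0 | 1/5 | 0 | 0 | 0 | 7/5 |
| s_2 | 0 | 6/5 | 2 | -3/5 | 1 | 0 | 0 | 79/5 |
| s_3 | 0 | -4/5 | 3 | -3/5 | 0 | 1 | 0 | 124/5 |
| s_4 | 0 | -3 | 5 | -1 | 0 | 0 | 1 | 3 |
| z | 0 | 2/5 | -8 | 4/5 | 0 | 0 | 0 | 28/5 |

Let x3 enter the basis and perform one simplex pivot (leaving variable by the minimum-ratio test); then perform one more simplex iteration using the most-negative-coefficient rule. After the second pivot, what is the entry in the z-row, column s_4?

Ratio test on column x3 — row 1: entry 0 ≤ 0; row 2: (79/5)/2 = 79/10; row 3: (124/5)/3 = 124/15; row 4: 3/5 = 3/5. Minimum is 3/5 at row 4 (s_4 leaves); pivot element 5.
Divide row 4 by 5; eliminate column x3 from the other rows.
Second iteration: most negative z-row entry is -22/5 in column x2, so x2 enters.
Ratio test on column x2 — row 1: (7/5)/(3/5) = 7/3; row 2: (73/5)/(12/5) = 73/12; row 3: 23/1 = 23; row 4: entry -3/5 ≤ 0. Minimum is 7/3 at row 1 (x1 leaves); pivot element 3/5.
Divide row 1 by 3/5; eliminate column x2 from the other rows.
After both pivots, the entry at the z-row, column s_4 is 8/5.

8/5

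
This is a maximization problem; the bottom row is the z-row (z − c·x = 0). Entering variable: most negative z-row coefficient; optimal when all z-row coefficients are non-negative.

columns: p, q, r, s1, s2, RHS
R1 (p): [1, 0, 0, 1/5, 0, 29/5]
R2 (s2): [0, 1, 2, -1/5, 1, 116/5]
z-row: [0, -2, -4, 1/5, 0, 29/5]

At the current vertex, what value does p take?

p is basic (row 1); its value is the RHS of that row, 29/5.

29/5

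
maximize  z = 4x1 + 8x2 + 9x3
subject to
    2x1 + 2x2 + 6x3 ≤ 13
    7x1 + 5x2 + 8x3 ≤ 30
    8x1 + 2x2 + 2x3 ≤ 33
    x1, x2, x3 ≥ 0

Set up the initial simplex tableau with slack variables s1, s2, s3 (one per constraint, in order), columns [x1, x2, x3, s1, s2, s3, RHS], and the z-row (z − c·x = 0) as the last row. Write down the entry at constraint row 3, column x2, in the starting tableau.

Constraint 3 has coefficient 2 on x2.

2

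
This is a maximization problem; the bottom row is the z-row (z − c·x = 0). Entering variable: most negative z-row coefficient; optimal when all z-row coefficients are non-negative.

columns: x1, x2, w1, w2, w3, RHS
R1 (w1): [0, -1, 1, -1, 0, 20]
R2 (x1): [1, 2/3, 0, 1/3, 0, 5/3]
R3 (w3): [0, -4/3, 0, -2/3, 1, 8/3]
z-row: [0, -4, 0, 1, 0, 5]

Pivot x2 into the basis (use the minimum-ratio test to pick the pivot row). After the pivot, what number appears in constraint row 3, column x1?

2

Ratio test on column x2 — row 1: entry -1 ≤ 0; row 2: (5/3)/(2/3) = 5/2; row 3: entry -4/3 ≤ 0. Minimum is 5/2 at row 2 (x1 leaves); pivot element 2/3.
Divide row 2 by 2/3; eliminate column x2 from the other rows.
Row 3 update in column x1: 0 − (-4/3)·(3/2) = 2.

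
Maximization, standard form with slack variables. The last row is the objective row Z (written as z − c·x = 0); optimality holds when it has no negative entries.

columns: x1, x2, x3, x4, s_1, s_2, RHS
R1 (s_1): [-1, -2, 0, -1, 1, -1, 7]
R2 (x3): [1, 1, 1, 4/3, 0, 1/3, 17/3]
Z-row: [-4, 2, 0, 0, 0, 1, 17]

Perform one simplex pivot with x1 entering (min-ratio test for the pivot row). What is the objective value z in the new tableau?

Ratio test on column x1 — row 1: entry -1 ≤ 0; row 2: (17/3)/1 = 17/3. Minimum is 17/3 at row 2 (x3 leaves); pivot element 1.
Pivot on row 2; the Z-row RHS becomes 17 − (-4)·(17/3) = 119/3.

119/3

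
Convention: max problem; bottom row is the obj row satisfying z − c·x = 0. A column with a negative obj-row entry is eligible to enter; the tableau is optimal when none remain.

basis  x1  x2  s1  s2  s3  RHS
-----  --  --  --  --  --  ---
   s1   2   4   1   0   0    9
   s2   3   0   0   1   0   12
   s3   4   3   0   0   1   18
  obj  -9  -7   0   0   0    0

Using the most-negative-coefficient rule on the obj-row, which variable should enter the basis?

Negative obj-row entries: x1: -9, x2: -7.
The most negative is -9 in column x1, so x1 enters.

x1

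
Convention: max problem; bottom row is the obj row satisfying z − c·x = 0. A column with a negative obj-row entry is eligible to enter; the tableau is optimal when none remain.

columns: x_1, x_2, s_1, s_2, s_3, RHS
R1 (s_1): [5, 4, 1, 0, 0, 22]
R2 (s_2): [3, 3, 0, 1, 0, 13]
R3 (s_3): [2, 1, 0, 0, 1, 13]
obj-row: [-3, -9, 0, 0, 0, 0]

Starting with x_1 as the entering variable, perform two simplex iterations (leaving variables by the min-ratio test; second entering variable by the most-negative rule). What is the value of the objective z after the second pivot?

39

Ratio test on column x_1 — row 1: 22/5 = 22/5; row 2: 13/3 = 13/3; row 3: 13/2 = 13/2. Minimum is 13/3 at row 2 (s_2 leaves); pivot element 3.
Pivot on row 2; the obj-row RHS becomes 0 − (-3)·(13/3) = 13.
Next entering variable (most negative obj-row entry -6): x_2.
Ratio test on column x_2 — row 1: entry -1 ≤ 0; row 2: (13/3)/1 = 13/3; row 3: entry -1 ≤ 0. Minimum is 13/3 at row 2 (x_1 leaves); pivot element 1.
After the second pivot the obj-row RHS is 13 − (-6)·(13/3) = 39.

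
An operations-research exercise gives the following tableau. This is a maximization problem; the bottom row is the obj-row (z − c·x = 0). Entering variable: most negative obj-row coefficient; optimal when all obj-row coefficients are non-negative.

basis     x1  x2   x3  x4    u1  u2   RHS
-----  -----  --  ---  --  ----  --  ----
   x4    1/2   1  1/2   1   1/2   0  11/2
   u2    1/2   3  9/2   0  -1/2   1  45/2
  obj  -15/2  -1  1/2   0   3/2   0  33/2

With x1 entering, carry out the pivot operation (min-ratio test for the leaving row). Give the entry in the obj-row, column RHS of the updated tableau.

99

Ratio test on column x1 — row 1: (11/2)/(1/2) = 11; row 2: (45/2)/(1/2) = 45. Minimum is 11 at row 1 (x4 leaves); pivot element 1/2.
Divide row 1 by 1/2; eliminate column x1 from the other rows.
obj-row update in column RHS: 33/2 − (-15/2)·11 = 99.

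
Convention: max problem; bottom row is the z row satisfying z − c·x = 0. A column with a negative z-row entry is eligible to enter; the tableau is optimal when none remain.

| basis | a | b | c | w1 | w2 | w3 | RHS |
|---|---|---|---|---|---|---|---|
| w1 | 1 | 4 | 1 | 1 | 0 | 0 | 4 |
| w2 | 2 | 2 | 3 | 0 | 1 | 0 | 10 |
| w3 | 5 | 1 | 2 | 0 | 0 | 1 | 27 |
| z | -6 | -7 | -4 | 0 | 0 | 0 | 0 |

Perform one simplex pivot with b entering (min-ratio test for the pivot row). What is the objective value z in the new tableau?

7

Ratio test on column b — row 1: 4/4 = 1; row 2: 10/2 = 5; row 3: 27/1 = 27. Minimum is 1 at row 1 (w1 leaves); pivot element 4.
Pivot on row 1; the z-row RHS becomes 0 − (-7)·1 = 7.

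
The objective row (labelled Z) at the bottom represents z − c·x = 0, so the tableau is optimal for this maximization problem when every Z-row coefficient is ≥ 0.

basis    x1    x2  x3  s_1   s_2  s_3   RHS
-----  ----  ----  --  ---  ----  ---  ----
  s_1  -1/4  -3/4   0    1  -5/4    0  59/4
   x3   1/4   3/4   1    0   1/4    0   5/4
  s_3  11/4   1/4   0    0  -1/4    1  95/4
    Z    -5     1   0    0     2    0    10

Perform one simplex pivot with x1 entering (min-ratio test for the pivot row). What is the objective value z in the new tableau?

35

Ratio test on column x1 — row 1: entry -1/4 ≤ 0; row 2: (5/4)/(1/4) = 5; row 3: (95/4)/(11/4) = 95/11. Minimum is 5 at row 2 (x3 leaves); pivot element 1/4.
Pivot on row 2; the Z-row RHS becomes 10 − (-5)·5 = 35.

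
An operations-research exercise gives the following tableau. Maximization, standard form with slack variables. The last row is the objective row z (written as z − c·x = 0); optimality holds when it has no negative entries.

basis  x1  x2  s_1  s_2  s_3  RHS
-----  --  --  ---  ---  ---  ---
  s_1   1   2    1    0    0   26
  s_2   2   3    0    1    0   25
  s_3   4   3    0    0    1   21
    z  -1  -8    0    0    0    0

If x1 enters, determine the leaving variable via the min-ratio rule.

Column x1 entries and ratios — s_1: 26/1 = 26; s_2: 25/2 = 25/2; s_3: 21/4 = 21/4.
Smallest ratio is 21/4 in the row of s_3, so s_3 leaves.

s_3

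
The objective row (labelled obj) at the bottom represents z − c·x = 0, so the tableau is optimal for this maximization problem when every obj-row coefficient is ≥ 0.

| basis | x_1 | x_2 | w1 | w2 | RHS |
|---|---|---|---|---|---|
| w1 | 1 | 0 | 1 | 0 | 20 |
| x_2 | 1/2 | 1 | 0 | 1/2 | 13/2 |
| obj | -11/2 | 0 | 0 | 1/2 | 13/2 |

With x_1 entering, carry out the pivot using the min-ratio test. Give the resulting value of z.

78

Ratio test on column x_1 — row 1: 20/1 = 20; row 2: (13/2)/(1/2) = 13. Minimum is 13 at row 2 (x_2 leaves); pivot element 1/2.
Pivot on row 2; the obj-row RHS becomes 13/2 − (-11/2)·13 = 78.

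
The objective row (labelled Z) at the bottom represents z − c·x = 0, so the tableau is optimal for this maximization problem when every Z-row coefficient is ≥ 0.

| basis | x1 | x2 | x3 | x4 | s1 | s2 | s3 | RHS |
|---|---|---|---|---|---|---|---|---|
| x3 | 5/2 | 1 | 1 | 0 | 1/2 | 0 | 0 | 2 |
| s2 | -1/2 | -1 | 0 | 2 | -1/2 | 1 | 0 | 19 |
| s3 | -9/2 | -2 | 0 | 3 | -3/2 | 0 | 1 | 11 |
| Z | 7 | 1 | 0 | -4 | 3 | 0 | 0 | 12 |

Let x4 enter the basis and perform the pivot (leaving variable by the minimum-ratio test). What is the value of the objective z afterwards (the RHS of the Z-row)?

Ratio test on column x4 — row 1: entry 0 ≤ 0; row 2: 19/2 = 19/2; row 3: 11/3 = 11/3. Minimum is 11/3 at row 3 (s3 leaves); pivot element 3.
Pivot on row 3; the Z-row RHS becomes 12 − (-4)·(11/3) = 80/3.

80/3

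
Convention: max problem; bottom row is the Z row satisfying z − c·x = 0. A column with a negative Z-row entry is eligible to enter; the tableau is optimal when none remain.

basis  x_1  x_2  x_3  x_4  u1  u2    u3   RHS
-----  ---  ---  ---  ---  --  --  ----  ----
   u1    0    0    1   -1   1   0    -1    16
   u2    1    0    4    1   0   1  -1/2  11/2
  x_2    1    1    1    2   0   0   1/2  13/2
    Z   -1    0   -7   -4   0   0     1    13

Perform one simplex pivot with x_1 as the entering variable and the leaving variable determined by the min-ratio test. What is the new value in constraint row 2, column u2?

Ratio test on column x_1 — row 1: entry 0 ≤ 0; row 2: (11/2)/1 = 11/2; row 3: (13/2)/1 = 13/2. Minimum is 11/2 at row 2 (u2 leaves); pivot element 1.
Divide row 2 by 1; eliminate column x_1 from the other rows.
In the new row 2, the u2 entry is the old entry divided by the pivot: 1/1 = 1.

1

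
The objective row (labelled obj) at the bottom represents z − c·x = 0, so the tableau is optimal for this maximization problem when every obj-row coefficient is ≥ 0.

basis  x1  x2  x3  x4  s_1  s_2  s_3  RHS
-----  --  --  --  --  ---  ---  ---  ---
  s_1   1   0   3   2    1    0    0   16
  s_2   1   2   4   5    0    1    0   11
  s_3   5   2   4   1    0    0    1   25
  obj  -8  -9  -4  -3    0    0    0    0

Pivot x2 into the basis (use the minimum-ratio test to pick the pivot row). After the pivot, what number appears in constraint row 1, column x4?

Ratio test on column x2 — row 1: entry 0 ≤ 0; row 2: 11/2 = 11/2; row 3: 25/2 = 25/2. Minimum is 11/2 at row 2 (s_2 leaves); pivot element 2.
Divide row 2 by 2; eliminate column x2 from the other rows.
Row 1 update in column x4: 2 − 0·(5/2) = 2.

2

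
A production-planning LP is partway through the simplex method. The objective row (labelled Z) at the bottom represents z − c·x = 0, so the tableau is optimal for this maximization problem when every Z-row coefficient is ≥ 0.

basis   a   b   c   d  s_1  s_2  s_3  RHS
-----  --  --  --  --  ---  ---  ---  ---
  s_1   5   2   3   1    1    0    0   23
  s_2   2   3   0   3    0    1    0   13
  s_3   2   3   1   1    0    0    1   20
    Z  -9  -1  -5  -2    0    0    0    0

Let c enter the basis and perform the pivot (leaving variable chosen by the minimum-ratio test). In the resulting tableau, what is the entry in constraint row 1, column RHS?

Ratio test on column c — row 1: 23/3 = 23/3; row 2: entry 0 ≤ 0; row 3: 20/1 = 20. Minimum is 23/3 at row 1 (s_1 leaves); pivot element 3.
Divide row 1 by 3; eliminate column c from the other rows.
In the new row 1, the RHS entry is the old entry divided by the pivot: 23/3 = 23/3.

23/3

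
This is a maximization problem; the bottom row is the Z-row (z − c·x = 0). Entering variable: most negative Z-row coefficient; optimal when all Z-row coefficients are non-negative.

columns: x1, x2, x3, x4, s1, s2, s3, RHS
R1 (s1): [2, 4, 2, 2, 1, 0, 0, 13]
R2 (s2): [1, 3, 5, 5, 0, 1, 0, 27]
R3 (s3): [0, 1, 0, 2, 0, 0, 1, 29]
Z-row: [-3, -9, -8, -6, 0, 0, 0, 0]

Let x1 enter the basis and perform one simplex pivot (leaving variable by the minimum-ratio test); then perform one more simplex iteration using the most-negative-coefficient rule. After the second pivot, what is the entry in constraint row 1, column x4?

Ratio test on column x1 — row 1: 13/2 = 13/2; row 2: 27/1 = 27; row 3: entry 0 ≤ 0. Minimum is 13/2 at row 1 (s1 leaves); pivot element 2.
Divide row 1 by 2; eliminate column x1 from the other rows.
Second iteration: most negative Z-row entry is -5 in column x3, so x3 enters.
Ratio test on column x3 — row 1: (13/2)/1 = 13/2; row 2: (41/2)/4 = 41/8; row 3: entry 0 ≤ 0. Minimum is 41/8 at row 2 (s2 leaves); pivot element 4.
Divide row 2 by 4; eliminate column x3 from the other rows.
After both pivots, the entry at constraint row 1, column x4 is 0.

0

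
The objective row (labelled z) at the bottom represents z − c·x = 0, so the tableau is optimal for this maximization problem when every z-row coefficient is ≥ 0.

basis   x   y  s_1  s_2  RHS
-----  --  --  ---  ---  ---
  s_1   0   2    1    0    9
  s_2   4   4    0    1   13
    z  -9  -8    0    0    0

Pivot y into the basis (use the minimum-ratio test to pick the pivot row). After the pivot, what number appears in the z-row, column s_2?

Ratio test on column y — row 1: 9/2 = 9/2; row 2: 13/4 = 13/4. Minimum is 13/4 at row 2 (s_2 leaves); pivot element 4.
Divide row 2 by 4; eliminate column y from the other rows.
z-row update in column s_2: 0 − (-8)·(1/4) = 2.

2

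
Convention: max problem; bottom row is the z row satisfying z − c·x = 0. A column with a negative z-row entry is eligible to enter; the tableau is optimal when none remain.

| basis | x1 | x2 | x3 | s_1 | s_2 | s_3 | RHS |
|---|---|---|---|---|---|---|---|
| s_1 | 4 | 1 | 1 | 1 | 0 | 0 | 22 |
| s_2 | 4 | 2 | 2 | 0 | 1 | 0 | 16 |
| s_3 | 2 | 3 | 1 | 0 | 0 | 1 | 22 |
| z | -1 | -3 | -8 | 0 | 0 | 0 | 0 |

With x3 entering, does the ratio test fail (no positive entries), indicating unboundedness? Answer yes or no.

no

Column x3 has positive entries in row(s) 1, 2, 3, so the ratio test bounds it — not unbounded.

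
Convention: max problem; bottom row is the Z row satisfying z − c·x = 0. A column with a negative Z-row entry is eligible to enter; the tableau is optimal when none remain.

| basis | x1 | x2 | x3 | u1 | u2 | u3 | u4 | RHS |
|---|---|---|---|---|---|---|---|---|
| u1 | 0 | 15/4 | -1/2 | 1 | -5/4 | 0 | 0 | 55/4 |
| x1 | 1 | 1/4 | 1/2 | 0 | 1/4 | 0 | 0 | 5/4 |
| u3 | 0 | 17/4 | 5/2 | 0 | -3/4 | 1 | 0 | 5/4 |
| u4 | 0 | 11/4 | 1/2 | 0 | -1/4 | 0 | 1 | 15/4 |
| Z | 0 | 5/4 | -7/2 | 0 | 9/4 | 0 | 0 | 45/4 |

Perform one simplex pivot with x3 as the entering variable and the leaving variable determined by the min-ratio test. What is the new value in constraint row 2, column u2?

2/5

Ratio test on column x3 — row 1: entry -1/2 ≤ 0; row 2: (5/4)/(1/2) = 5/2; row 3: (5/4)/(5/2) = 1/2; row 4: (15/4)/(1/2) = 15/2. Minimum is 1/2 at row 3 (u3 leaves); pivot element 5/2.
Divide row 3 by 5/2; eliminate column x3 from the other rows.
Row 2 update in column u2: 1/4 − (1/2)·(-3/10) = 2/5.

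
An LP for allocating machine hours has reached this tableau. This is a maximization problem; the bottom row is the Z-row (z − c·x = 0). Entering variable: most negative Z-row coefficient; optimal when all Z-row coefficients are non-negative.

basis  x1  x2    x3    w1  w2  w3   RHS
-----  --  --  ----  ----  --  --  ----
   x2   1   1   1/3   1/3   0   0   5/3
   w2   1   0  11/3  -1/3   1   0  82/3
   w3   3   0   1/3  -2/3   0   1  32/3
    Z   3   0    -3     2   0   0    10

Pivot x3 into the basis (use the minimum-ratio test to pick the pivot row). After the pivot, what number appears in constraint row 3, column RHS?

Ratio test on column x3 — row 1: (5/3)/(1/3) = 5; row 2: (82/3)/(11/3) = 82/11; row 3: (32/3)/(1/3) = 32. Minimum is 5 at row 1 (x2 leaves); pivot element 1/3.
Divide row 1 by 1/3; eliminate column x3 from the other rows.
Row 3 update in column RHS: 32/3 − (1/3)·5 = 9.

9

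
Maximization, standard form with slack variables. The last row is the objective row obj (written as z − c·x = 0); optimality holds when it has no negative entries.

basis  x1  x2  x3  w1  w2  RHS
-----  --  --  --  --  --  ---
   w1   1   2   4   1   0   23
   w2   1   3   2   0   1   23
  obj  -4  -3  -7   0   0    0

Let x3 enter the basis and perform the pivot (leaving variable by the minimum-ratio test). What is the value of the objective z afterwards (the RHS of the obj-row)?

Ratio test on column x3 — row 1: 23/4 = 23/4; row 2: 23/2 = 23/2. Minimum is 23/4 at row 1 (w1 leaves); pivot element 4.
Pivot on row 1; the obj-row RHS becomes 0 − (-7)·(23/4) = 161/4.

161/4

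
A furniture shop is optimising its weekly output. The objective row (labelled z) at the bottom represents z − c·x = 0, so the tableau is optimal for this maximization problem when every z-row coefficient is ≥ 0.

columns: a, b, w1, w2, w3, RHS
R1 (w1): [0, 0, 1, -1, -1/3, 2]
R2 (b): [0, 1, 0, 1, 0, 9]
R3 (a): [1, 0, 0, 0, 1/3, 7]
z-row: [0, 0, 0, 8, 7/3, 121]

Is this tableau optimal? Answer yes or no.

yes

Every z-row coefficient is ≥ 0, so the tableau is optimal.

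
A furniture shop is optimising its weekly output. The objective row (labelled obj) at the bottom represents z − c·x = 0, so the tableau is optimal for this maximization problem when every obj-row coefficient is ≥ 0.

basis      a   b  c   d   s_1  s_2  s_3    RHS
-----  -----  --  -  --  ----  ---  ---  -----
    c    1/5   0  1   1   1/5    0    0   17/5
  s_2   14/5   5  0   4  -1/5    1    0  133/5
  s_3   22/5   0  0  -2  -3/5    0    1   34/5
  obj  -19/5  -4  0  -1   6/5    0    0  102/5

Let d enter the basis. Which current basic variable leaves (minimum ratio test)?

Column d entries and ratios — c: (17/5)/1 = 17/5; s_2: (133/5)/4 = 133/20; s_3: -2 ≤ 0, skip.
Smallest ratio is 17/5 in the row of c, so c leaves.

c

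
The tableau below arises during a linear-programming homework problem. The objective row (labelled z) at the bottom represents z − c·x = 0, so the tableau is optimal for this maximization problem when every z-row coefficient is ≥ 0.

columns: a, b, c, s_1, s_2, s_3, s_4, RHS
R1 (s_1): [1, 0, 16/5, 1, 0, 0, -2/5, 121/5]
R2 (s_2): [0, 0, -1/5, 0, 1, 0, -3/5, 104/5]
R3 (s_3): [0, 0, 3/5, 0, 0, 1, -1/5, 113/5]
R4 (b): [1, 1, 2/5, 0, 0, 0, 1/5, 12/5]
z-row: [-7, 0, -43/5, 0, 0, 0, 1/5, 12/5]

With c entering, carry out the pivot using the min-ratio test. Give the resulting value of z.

Ratio test on column c — row 1: (121/5)/(16/5) = 121/16; row 2: entry -1/5 ≤ 0; row 3: (113/5)/(3/5) = 113/3; row 4: (12/5)/(2/5) = 6. Minimum is 6 at row 4 (b leaves); pivot element 2/5.
Pivot on row 4; the z-row RHS becomes 12/5 − (-43/5)·6 = 54.

54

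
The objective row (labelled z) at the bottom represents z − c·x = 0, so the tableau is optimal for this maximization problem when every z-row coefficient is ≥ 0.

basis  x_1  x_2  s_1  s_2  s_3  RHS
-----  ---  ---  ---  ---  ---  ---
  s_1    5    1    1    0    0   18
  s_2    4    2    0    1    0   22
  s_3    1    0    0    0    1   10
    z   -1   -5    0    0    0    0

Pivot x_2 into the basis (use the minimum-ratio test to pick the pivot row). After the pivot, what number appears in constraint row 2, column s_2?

1/2

Ratio test on column x_2 — row 1: 18/1 = 18; row 2: 22/2 = 11; row 3: entry 0 ≤ 0. Minimum is 11 at row 2 (s_2 leaves); pivot element 2.
Divide row 2 by 2; eliminate column x_2 from the other rows.
In the new row 2, the s_2 entry is the old entry divided by the pivot: 1/2 = 1/2.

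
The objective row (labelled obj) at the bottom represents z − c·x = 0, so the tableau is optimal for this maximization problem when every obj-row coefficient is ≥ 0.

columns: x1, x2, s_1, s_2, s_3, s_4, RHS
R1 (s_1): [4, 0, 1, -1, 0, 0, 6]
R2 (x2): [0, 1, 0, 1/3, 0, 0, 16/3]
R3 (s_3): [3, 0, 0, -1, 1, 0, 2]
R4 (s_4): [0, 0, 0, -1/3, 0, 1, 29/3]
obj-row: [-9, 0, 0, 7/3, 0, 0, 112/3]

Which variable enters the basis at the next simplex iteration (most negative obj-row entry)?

x1

Negative obj-row entries: x1: -9.
The most negative is -9 in column x1, so x1 enters.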